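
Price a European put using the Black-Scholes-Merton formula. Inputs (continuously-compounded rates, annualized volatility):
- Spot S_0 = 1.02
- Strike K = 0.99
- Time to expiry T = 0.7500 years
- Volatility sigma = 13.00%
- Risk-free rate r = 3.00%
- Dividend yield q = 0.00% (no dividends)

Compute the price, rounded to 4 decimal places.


Answer: Price = 0.0233

Derivation:
d1 = (ln(S/K) + (r - q + 0.5*sigma^2) * T) / (sigma * sqrt(T)) = 0.52130700
d2 = d1 - sigma * sqrt(T) = 0.40872369
exp(-rT) = 0.97775124; exp(-qT) = 1.00000000
P = K * exp(-rT) * N(-d2) - S_0 * exp(-qT) * N(-d1)
N(-d1) = 0.30107646; N(-d2) = 0.34137122
P = 0.9900 * 0.97775124 * 0.34137122 - 1.0200 * 1.00000000 * 0.30107646 = 0.0233


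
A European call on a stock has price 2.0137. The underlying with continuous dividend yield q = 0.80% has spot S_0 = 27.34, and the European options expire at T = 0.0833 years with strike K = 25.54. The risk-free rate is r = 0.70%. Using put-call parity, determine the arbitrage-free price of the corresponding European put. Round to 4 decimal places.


Answer: Put price = 0.2170

Derivation:
Put-call parity: C - P = S_0 * exp(-qT) - K * exp(-rT).
S_0 * exp(-qT) = 27.3400 * 0.99933382 = 27.32178669
K * exp(-rT) = 25.5400 * 0.99941707 = 25.52511197
P = C - S*exp(-qT) + K*exp(-rT)
P = 2.0137 - 27.32178669 + 25.52511197 = 0.2170


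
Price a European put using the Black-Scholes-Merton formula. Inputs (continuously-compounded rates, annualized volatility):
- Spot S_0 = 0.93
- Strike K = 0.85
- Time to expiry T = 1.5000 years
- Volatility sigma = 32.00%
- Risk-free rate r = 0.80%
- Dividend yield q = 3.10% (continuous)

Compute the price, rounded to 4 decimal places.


d1 = (ln(S/K) + (r - q + 0.5*sigma^2) * T) / (sigma * sqrt(T)) = 0.33743823
d2 = d1 - sigma * sqrt(T) = -0.05448013
exp(-rT) = 0.98807171; exp(-qT) = 0.95456456
P = K * exp(-rT) * N(-d2) - S_0 * exp(-qT) * N(-d1)
N(-d1) = 0.36789329; N(-d2) = 0.52172368
P = 0.8500 * 0.98807171 * 0.52172368 - 0.9300 * 0.95456456 * 0.36789329 = 0.1116

Answer: Price = 0.1116


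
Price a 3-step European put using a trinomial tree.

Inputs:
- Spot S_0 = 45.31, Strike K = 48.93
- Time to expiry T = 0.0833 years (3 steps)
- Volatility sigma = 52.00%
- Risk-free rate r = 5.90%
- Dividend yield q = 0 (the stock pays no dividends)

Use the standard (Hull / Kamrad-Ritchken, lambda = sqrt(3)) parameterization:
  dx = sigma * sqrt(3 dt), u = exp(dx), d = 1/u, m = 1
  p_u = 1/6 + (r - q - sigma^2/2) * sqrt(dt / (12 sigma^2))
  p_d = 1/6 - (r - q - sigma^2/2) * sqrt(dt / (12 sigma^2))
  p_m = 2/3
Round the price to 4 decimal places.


Answer: Price = V(0,0) = 4.9271

Derivation:
dt = T/N = 0.027767; dx = sigma*sqrt(3*dt) = 0.150081
u = exp(dx) = 1.161928; d = 1/u = 0.860638
p_u = 0.159618, p_m = 0.666667, p_d = 0.173716
Discount per step: exp(-r*dt) = 0.998363
Stock lattice S(k, j) with j the centered position index:
  k=0: S(0,+0) = 45.3100
  k=1: S(1,-1) = 38.9955; S(1,+0) = 45.3100; S(1,+1) = 52.6470
  k=2: S(2,-2) = 33.5610; S(2,-1) = 38.9955; S(2,+0) = 45.3100; S(2,+1) = 52.6470; S(2,+2) = 61.1720
  k=3: S(3,-3) = 28.8839; S(3,-2) = 33.5610; S(3,-1) = 38.9955; S(3,+0) = 45.3100; S(3,+1) = 52.6470; S(3,+2) = 61.1720; S(3,+3) = 71.0775
Terminal payoffs V(N, j) = max(K - S_T, 0):
  V(3,-3) = 20.046092; V(3,-2) = 15.368967; V(3,-1) = 9.934482; V(3,+0) = 3.620000; V(3,+1) = 0.000000; V(3,+2) = 0.000000; V(3,+3) = 0.000000
Backward induction: V(k, j) = exp(-r*dt) * [p_u * V(k+1, j+1) + p_m * V(k+1, j) + p_d * V(k+1, j-1)]
  V(2,-2) = exp(-r*dt) * [p_u*9.934482 + p_m*15.368967 + p_d*20.046092] = 15.288949
  V(2,-1) = exp(-r*dt) * [p_u*3.620000 + p_m*9.934482 + p_d*15.368967] = 9.854476
  V(2,+0) = exp(-r*dt) * [p_u*0.000000 + p_m*3.620000 + p_d*9.934482] = 4.132332
  V(2,+1) = exp(-r*dt) * [p_u*0.000000 + p_m*0.000000 + p_d*3.620000] = 0.627821
  V(2,+2) = exp(-r*dt) * [p_u*0.000000 + p_m*0.000000 + p_d*0.000000] = 0.000000
  V(1,-1) = exp(-r*dt) * [p_u*4.132332 + p_m*9.854476 + p_d*15.288949] = 9.868992
  V(1,+0) = exp(-r*dt) * [p_u*0.627821 + p_m*4.132332 + p_d*9.854476] = 4.559500
  V(1,+1) = exp(-r*dt) * [p_u*0.000000 + p_m*0.627821 + p_d*4.132332] = 1.134538
  V(0,+0) = exp(-r*dt) * [p_u*1.134538 + p_m*4.559500 + p_d*9.868992] = 4.927079


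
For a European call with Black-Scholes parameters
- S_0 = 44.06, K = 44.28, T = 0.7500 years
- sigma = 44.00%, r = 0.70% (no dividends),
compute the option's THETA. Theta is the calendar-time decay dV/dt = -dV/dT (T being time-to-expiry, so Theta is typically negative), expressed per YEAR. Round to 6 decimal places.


d1 = 0.1912321436; d2 = -0.1898190340
phi(d1) = 0.3917139599; exp(-qT) = 1.0000000000; exp(-rT) = 0.9947637572
Theta = -S*exp(-qT)*phi(d1)*sigma/(2*sqrt(T)) - r*K*exp(-rT)*N(d2) + q*S*exp(-qT)*N(d1)
N(d1) = 0.5758281393; N(d2) = 0.4247254700; sqrt(T) = 0.8660254038
Term 1 = -44.0600 * 1.0000000000 * 0.3917139599 * 0.4400 / (2 * 0.8660254038) = -4.3843537839
Term 2 = -0.0070 * 44.2800 * 0.9947637572 * 0.4247254700 = -0.1309585663
Term 3 = 0 (no dividend yield, q = 0)
Theta = -4.3843537839 + (-0.1309585663) + (0.0000000000) = -4.515312

Answer: Theta = -4.515312


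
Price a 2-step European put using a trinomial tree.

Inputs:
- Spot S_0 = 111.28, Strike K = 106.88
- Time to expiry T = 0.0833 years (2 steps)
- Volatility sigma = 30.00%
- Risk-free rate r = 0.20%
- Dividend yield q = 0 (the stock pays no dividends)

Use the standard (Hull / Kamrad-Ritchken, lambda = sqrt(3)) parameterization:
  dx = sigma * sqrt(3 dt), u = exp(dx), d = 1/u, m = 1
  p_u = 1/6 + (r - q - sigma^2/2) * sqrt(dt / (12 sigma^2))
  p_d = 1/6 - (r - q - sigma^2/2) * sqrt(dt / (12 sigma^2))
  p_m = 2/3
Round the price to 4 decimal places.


dt = T/N = 0.041650; dx = sigma*sqrt(3*dt) = 0.106045
u = exp(dx) = 1.111872; d = 1/u = 0.899384
p_u = 0.158222, p_m = 0.666667, p_d = 0.175111
Discount per step: exp(-r*dt) = 0.999917
Stock lattice S(k, j) with j the centered position index:
  k=0: S(0,+0) = 111.2800
  k=1: S(1,-1) = 100.0835; S(1,+0) = 111.2800; S(1,+1) = 123.7291
  k=2: S(2,-2) = 90.0135; S(2,-1) = 100.0835; S(2,+0) = 111.2800; S(2,+1) = 123.7291; S(2,+2) = 137.5709
Terminal payoffs V(N, j) = max(K - S_T, 0):
  V(2,-2) = 16.866474; V(2,-1) = 6.796509; V(2,+0) = 0.000000; V(2,+1) = 0.000000; V(2,+2) = 0.000000
Backward induction: V(k, j) = exp(-r*dt) * [p_u * V(k+1, j+1) + p_m * V(k+1, j) + p_d * V(k+1, j-1)]
  V(1,-1) = exp(-r*dt) * [p_u*0.000000 + p_m*6.796509 + p_d*16.866474] = 7.483887
  V(1,+0) = exp(-r*dt) * [p_u*0.000000 + p_m*0.000000 + p_d*6.796509] = 1.190044
  V(1,+1) = exp(-r*dt) * [p_u*0.000000 + p_m*0.000000 + p_d*0.000000] = 0.000000
  V(0,+0) = exp(-r*dt) * [p_u*0.000000 + p_m*1.190044 + p_d*7.483887] = 2.103698

Answer: Price = V(0,0) = 2.1037


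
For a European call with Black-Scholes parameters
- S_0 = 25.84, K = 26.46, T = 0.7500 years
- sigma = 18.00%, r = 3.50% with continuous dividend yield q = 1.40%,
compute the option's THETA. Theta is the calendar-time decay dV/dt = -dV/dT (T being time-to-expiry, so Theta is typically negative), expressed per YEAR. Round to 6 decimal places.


Answer: Theta = -1.281660

Derivation:
d1 = 0.0268757848; d2 = -0.1290087879
phi(d1) = 0.3987982269; exp(-qT) = 0.9895549326; exp(-rT) = 0.9740915363
Theta = -S*exp(-qT)*phi(d1)*sigma/(2*sqrt(T)) - r*K*exp(-rT)*N(d2) + q*S*exp(-qT)*N(d1)
N(d1) = 0.5107205963; N(d2) = 0.4486753476; sqrt(T) = 0.8660254038
Term 1 = -25.8400 * 0.9895549326 * 0.3987982269 * 0.1800 / (2 * 0.8660254038) = -1.0597355751
Term 2 = -0.0350 * 26.4600 * 0.9740915363 * 0.4486753476 = -0.4047528002
Term 3 = 0.0140 * 25.8400 * 0.9895549326 * 0.5107205963 = 0.1828284702
Theta = -1.0597355751 + (-0.4047528002) + (0.1828284702) = -1.281660


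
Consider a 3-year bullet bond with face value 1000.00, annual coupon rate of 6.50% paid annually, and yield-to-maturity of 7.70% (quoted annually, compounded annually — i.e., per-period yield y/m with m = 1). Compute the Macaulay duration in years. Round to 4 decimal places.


Coupon per period c = face * coupon_rate / m = 65.000000
Periods per year m = 1; per-period yield y/m = 0.077000
Number of cashflows N = 3
Cashflows (t years, CF_t, discount factor 1/(1+y/m)^(m*t), PV):
  t = 1.0000: CF_t = 65.000000, DF = 0.928505, PV = 60.352832
  t = 2.0000: CF_t = 65.000000, DF = 0.862122, PV = 56.037913
  t = 3.0000: CF_t = 1065.000000, DF = 0.800484, PV = 852.515920
Price P = sum_t PV_t = 968.906665
Macaulay numerator sum_t t * PV_t:
  t * PV_t at t = 1.0000: 60.352832
  t * PV_t at t = 2.0000: 112.075825
  t * PV_t at t = 3.0000: 2557.547760
Macaulay duration D = (sum_t t * PV_t) / P = 2729.976418 / 968.906665 = 2.817585

Answer: Macaulay duration = 2.8176 years


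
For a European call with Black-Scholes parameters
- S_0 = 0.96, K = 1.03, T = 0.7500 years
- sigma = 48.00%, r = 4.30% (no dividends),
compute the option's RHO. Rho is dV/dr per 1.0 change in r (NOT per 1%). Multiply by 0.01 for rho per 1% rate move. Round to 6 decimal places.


Answer: Rho = 0.285918

Derivation:
d1 = 0.1161176562; d2 = -0.2995745376
phi(d1) = 0.3962617948; exp(-qT) = 1.0000000000; exp(-rT) = 0.9682644857
N(d2) = 0.3822508543
Rho = K*T*exp(-rT)*N(d2) = 1.0300 * 0.7500 * 0.9682644857 * 0.3822508543 = 0.285918


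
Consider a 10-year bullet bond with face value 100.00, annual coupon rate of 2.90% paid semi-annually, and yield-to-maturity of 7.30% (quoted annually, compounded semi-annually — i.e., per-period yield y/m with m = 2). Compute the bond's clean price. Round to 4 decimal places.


Coupon per period c = face * coupon_rate / m = 1.450000
Periods per year m = 2; per-period yield y/m = 0.036500
Number of cashflows N = 20
Cashflows (t years, CF_t, discount factor 1/(1+y/m)^(m*t), PV):
  t = 0.5000: CF_t = 1.450000, DF = 0.964785, PV = 1.398939
  t = 1.0000: CF_t = 1.450000, DF = 0.930811, PV = 1.349676
  t = 1.5000: CF_t = 1.450000, DF = 0.898033, PV = 1.302147
  t = 2.0000: CF_t = 1.450000, DF = 0.866409, PV = 1.256293
  t = 2.5000: CF_t = 1.450000, DF = 0.835898, PV = 1.212053
  t = 3.0000: CF_t = 1.450000, DF = 0.806462, PV = 1.169371
  t = 3.5000: CF_t = 1.450000, DF = 0.778063, PV = 1.128192
  t = 4.0000: CF_t = 1.450000, DF = 0.750664, PV = 1.088463
  t = 4.5000: CF_t = 1.450000, DF = 0.724230, PV = 1.050133
  t = 5.0000: CF_t = 1.450000, DF = 0.698726, PV = 1.013153
  t = 5.5000: CF_t = 1.450000, DF = 0.674121, PV = 0.977475
  t = 6.0000: CF_t = 1.450000, DF = 0.650382, PV = 0.943053
  t = 6.5000: CF_t = 1.450000, DF = 0.627479, PV = 0.909844
  t = 7.0000: CF_t = 1.450000, DF = 0.605382, PV = 0.877804
  t = 7.5000: CF_t = 1.450000, DF = 0.584064, PV = 0.846893
  t = 8.0000: CF_t = 1.450000, DF = 0.563496, PV = 0.817070
  t = 8.5000: CF_t = 1.450000, DF = 0.543653, PV = 0.788297
  t = 9.0000: CF_t = 1.450000, DF = 0.524508, PV = 0.760537
  t = 9.5000: CF_t = 1.450000, DF = 0.506038, PV = 0.733755
  t = 10.0000: CF_t = 101.450000, DF = 0.488218, PV = 49.529726
Price P = sum_t PV_t = 69.152871

Answer: Price = 69.1529


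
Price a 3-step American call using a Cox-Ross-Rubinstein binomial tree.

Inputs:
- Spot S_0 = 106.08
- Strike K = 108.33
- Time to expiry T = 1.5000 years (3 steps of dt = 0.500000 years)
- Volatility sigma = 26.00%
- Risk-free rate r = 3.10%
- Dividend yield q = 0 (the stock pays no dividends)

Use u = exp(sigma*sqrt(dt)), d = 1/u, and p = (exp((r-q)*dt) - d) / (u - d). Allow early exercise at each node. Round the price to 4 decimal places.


dt = T/N = 0.500000
u = exp(sigma*sqrt(dt)) = 1.201833; d = 1/u = 0.832062
p = (exp((r-q)*dt) - d) / (u - d) = 0.496412
Discount per step: exp(-r*dt) = 0.984620
Stock lattice S(k, i) with i counting down-moves:
  k=0: S(0,0) = 106.0800
  k=1: S(1,0) = 127.4904; S(1,1) = 88.2652
  k=2: S(2,0) = 153.2222; S(2,1) = 106.0800; S(2,2) = 73.4421
  k=3: S(3,0) = 184.1475; S(3,1) = 127.4904; S(3,2) = 88.2652; S(3,3) = 61.1085
Terminal payoffs V(N, i) = max(S_T - K, 0):
  V(3,0) = 75.817454; V(3,1) = 19.160428; V(3,2) = 0.000000; V(3,3) = 0.000000
Backward induction: V(k, i) = exp(-r*dt) * [p * V(k+1, i) + (1-p) * V(k+1, i+1)]; then take max(V_cont, immediate exercise) for American.
  V(2,0) = exp(-r*dt) * [p*75.817454 + (1-p)*19.160428] = 46.558353; exercise = 44.892184; V(2,0) = max -> 46.558353
  V(2,1) = exp(-r*dt) * [p*19.160428 + (1-p)*0.000000] = 9.365167; exercise = 0.000000; V(2,1) = max -> 9.365167
  V(2,2) = exp(-r*dt) * [p*0.000000 + (1-p)*0.000000] = 0.000000; exercise = 0.000000; V(2,2) = max -> 0.000000
  V(1,0) = exp(-r*dt) * [p*46.558353 + (1-p)*9.365167] = 27.400281; exercise = 19.160428; V(1,0) = max -> 27.400281
  V(1,1) = exp(-r*dt) * [p*9.365167 + (1-p)*0.000000] = 4.577473; exercise = 0.000000; V(1,1) = max -> 4.577473
  V(0,0) = exp(-r*dt) * [p*27.400281 + (1-p)*4.577473] = 15.662321; exercise = 0.000000; V(0,0) = max -> 15.662321

Answer: Price = V(0,0) = 15.6623


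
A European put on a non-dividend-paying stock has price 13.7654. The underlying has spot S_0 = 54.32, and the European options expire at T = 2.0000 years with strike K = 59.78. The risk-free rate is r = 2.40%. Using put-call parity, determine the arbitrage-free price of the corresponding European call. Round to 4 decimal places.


Put-call parity: C - P = S_0 * exp(-qT) - K * exp(-rT).
S_0 * exp(-qT) = 54.3200 * 1.00000000 = 54.32000000
K * exp(-rT) = 59.7800 * 0.95313379 = 56.97833779
C = P + S*exp(-qT) - K*exp(-rT)
C = 13.7654 + 54.32000000 - 56.97833779 = 11.1071

Answer: Call price = 11.1071


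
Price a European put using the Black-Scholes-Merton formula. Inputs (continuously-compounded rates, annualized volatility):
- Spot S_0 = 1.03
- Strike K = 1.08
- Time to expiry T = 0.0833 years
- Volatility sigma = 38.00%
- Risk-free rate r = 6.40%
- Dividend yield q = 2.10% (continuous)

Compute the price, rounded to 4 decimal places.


Answer: Price = 0.0726

Derivation:
d1 = (ln(S/K) + (r - q + 0.5*sigma^2) * T) / (sigma * sqrt(T)) = -0.34471131
d2 = d1 - sigma * sqrt(T) = -0.45438592
exp(-rT) = 0.99468299; exp(-qT) = 0.99825223
P = K * exp(-rT) * N(-d2) - S_0 * exp(-qT) * N(-d1)
N(-d1) = 0.63484429; N(-d2) = 0.67522446
P = 1.0800 * 0.99468299 * 0.67522446 - 1.0300 * 0.99825223 * 0.63484429 = 0.0726


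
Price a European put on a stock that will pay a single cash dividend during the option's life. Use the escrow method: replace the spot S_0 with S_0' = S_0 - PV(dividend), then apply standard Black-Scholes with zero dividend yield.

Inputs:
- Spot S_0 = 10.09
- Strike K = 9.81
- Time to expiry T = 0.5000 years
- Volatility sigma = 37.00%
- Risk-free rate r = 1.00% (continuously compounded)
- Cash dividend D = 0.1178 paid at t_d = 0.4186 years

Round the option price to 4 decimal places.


PV(D) = D * exp(-r * t_d) = 0.1178 * 0.99582275 = 0.11730792
S_0' = S_0 - PV(D) = 10.0900 - 0.11730792 = 9.97269208
d1 = (ln(S_0'/K) + (r + sigma^2/2)*T) / (sigma*sqrt(T)) = 0.21279439
d2 = d1 - sigma*sqrt(T) = -0.04883512
exp(-rT) = 0.99501248
N(-d1) = 0.41574367; N(-d2) = 0.51947465
P = K * exp(-rT) * N(-d2) - S_0' * N(-d1) = 9.8100 * 0.99501248 * 0.51947465 - 9.97269208 * 0.41574367 = 0.9245

Answer: Price = 0.9245


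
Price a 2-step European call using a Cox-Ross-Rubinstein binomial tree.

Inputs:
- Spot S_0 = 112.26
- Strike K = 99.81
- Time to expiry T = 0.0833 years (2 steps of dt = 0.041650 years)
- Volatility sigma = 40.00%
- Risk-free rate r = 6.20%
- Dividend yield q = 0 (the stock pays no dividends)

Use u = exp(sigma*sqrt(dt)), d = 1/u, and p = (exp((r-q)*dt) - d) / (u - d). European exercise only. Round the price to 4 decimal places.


dt = T/N = 0.041650
u = exp(sigma*sqrt(dt)) = 1.085058; d = 1/u = 0.921610
p = (exp((r-q)*dt) - d) / (u - d) = 0.495422
Discount per step: exp(-r*dt) = 0.997421
Stock lattice S(k, i) with i counting down-moves:
  k=0: S(0,0) = 112.2600
  k=1: S(1,0) = 121.8086; S(1,1) = 103.4599
  k=2: S(2,0) = 132.1694; S(2,1) = 112.2600; S(2,2) = 95.3497
Terminal payoffs V(N, i) = max(S_T - K, 0):
  V(2,0) = 32.359377; V(2,1) = 12.450000; V(2,2) = 0.000000
Backward induction: V(k, i) = exp(-r*dt) * [p * V(k+1, i) + (1-p) * V(k+1, i+1)].
  V(1,0) = exp(-r*dt) * [p*32.359377 + (1-p)*12.450000] = 22.256004
  V(1,1) = exp(-r*dt) * [p*12.450000 + (1-p)*0.000000] = 6.152101
  V(0,0) = exp(-r*dt) * [p*22.256004 + (1-p)*6.152101] = 14.093892

Answer: Price = V(0,0) = 14.0939


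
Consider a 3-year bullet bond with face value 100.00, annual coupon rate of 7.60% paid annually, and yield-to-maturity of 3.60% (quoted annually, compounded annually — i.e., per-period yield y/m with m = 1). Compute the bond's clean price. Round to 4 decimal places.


Answer: Price = 111.1852

Derivation:
Coupon per period c = face * coupon_rate / m = 7.600000
Periods per year m = 1; per-period yield y/m = 0.036000
Number of cashflows N = 3
Cashflows (t years, CF_t, discount factor 1/(1+y/m)^(m*t), PV):
  t = 1.0000: CF_t = 7.600000, DF = 0.965251, PV = 7.335907
  t = 2.0000: CF_t = 7.600000, DF = 0.931709, PV = 7.080992
  t = 3.0000: CF_t = 107.600000, DF = 0.899333, PV = 96.768276
Price P = sum_t PV_t = 111.185175


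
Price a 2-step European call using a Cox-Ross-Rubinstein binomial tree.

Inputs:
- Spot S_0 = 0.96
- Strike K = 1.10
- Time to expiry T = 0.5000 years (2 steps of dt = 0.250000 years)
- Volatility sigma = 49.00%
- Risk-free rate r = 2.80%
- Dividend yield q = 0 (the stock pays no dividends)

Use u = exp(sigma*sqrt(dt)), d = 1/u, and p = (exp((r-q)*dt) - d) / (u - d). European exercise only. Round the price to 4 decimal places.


dt = T/N = 0.250000
u = exp(sigma*sqrt(dt)) = 1.277621; d = 1/u = 0.782705
p = (exp((r-q)*dt) - d) / (u - d) = 0.453248
Discount per step: exp(-r*dt) = 0.993024
Stock lattice S(k, i) with i counting down-moves:
  k=0: S(0,0) = 0.9600
  k=1: S(1,0) = 1.2265; S(1,1) = 0.7514
  k=2: S(2,0) = 1.5670; S(2,1) = 0.9600; S(2,2) = 0.5881
Terminal payoffs V(N, i) = max(S_T - K, 0):
  V(2,0) = 0.467024; V(2,1) = 0.000000; V(2,2) = 0.000000
Backward induction: V(k, i) = exp(-r*dt) * [p * V(k+1, i) + (1-p) * V(k+1, i+1)].
  V(1,0) = exp(-r*dt) * [p*0.467024 + (1-p)*0.000000] = 0.210201
  V(1,1) = exp(-r*dt) * [p*0.000000 + (1-p)*0.000000] = 0.000000
  V(0,0) = exp(-r*dt) * [p*0.210201 + (1-p)*0.000000] = 0.094609

Answer: Price = V(0,0) = 0.0946


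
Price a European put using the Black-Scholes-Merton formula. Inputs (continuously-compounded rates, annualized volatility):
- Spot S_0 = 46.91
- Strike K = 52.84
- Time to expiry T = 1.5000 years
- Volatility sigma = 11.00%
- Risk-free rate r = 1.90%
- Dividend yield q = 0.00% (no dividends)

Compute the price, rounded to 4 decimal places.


d1 = (ln(S/K) + (r - q + 0.5*sigma^2) * T) / (sigma * sqrt(T)) = -0.60467218
d2 = d1 - sigma * sqrt(T) = -0.73939412
exp(-rT) = 0.97190229; exp(-qT) = 1.00000000
P = K * exp(-rT) * N(-d2) - S_0 * exp(-qT) * N(-d1)
N(-d1) = 0.72730158; N(-d2) = 0.77016614
P = 52.8400 * 0.97190229 * 0.77016614 - 46.9100 * 1.00000000 * 0.72730158 = 5.4344

Answer: Price = 5.4344


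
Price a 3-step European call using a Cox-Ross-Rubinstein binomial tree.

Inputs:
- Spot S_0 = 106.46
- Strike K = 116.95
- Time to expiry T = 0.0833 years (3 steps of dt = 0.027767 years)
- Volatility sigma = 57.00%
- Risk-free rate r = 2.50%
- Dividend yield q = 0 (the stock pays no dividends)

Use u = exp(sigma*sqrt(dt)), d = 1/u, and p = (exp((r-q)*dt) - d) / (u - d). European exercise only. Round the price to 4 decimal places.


Answer: Price = V(0,0) = 2.7566

Derivation:
dt = T/N = 0.027767
u = exp(sigma*sqrt(dt)) = 1.099638; d = 1/u = 0.909390
p = (exp((r-q)*dt) - d) / (u - d) = 0.479923
Discount per step: exp(-r*dt) = 0.999306
Stock lattice S(k, i) with i counting down-moves:
  k=0: S(0,0) = 106.4600
  k=1: S(1,0) = 117.0675; S(1,1) = 96.8137
  k=2: S(2,0) = 128.7318; S(2,1) = 106.4600; S(2,2) = 88.0414
  k=3: S(3,0) = 141.5584; S(3,1) = 117.0675; S(3,2) = 96.8137; S(3,3) = 80.0640
Terminal payoffs V(N, i) = max(S_T - K, 0):
  V(3,0) = 24.608396; V(3,1) = 0.117457; V(3,2) = 0.000000; V(3,3) = 0.000000
Backward induction: V(k, i) = exp(-r*dt) * [p * V(k+1, i) + (1-p) * V(k+1, i+1)].
  V(2,0) = exp(-r*dt) * [p*24.608396 + (1-p)*0.117457] = 11.862974
  V(2,1) = exp(-r*dt) * [p*0.117457 + (1-p)*0.000000] = 0.056331
  V(2,2) = exp(-r*dt) * [p*0.000000 + (1-p)*0.000000] = 0.000000
  V(1,0) = exp(-r*dt) * [p*11.862974 + (1-p)*0.056331] = 5.718635
  V(1,1) = exp(-r*dt) * [p*0.056331 + (1-p)*0.000000] = 0.027016
  V(0,0) = exp(-r*dt) * [p*5.718635 + (1-p)*0.027016] = 2.756638


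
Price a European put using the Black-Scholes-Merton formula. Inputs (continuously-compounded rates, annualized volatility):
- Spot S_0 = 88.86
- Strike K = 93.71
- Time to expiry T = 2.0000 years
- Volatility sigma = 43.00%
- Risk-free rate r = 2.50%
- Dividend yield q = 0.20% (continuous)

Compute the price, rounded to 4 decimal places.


d1 = (ln(S/K) + (r - q + 0.5*sigma^2) * T) / (sigma * sqrt(T)) = 0.29231003
d2 = d1 - sigma * sqrt(T) = -0.31580180
exp(-rT) = 0.95122942; exp(-qT) = 0.99600799
P = K * exp(-rT) * N(-d2) - S_0 * exp(-qT) * N(-d1)
N(-d1) = 0.38502479; N(-d2) = 0.62392352
P = 93.7100 * 0.95122942 * 0.62392352 - 88.8600 * 0.99600799 * 0.38502479 = 21.5396

Answer: Price = 21.5396


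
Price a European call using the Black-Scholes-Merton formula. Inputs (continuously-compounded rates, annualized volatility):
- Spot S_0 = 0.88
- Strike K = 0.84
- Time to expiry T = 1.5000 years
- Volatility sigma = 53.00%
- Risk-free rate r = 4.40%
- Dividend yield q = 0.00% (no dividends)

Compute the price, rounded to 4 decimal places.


d1 = (ln(S/K) + (r - q + 0.5*sigma^2) * T) / (sigma * sqrt(T)) = 0.49790118
d2 = d1 - sigma * sqrt(T) = -0.15121360
exp(-rT) = 0.93613086; exp(-qT) = 1.00000000
C = S_0 * exp(-qT) * N(d1) - K * exp(-rT) * N(d2)
N(d1) = 0.69072315; N(d2) = 0.43990361
C = 0.8800 * 1.00000000 * 0.69072315 - 0.8400 * 0.93613086 * 0.43990361 = 0.2619

Answer: Price = 0.2619


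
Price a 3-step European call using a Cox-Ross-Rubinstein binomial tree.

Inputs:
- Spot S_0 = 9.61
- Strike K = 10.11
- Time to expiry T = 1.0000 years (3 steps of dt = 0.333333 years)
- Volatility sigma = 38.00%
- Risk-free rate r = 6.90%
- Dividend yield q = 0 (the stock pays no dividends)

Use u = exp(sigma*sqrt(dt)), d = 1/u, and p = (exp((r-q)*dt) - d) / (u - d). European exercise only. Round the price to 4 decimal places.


dt = T/N = 0.333333
u = exp(sigma*sqrt(dt)) = 1.245321; d = 1/u = 0.803006
p = (exp((r-q)*dt) - d) / (u - d) = 0.497972
Discount per step: exp(-r*dt) = 0.977262
Stock lattice S(k, i) with i counting down-moves:
  k=0: S(0,0) = 9.6100
  k=1: S(1,0) = 11.9675; S(1,1) = 7.7169
  k=2: S(2,0) = 14.9034; S(2,1) = 9.6100; S(2,2) = 6.1967
  k=3: S(3,0) = 18.5595; S(3,1) = 11.9675; S(3,2) = 7.7169; S(3,3) = 4.9760
Terminal payoffs V(N, i) = max(S_T - K, 0):
  V(3,0) = 8.449532; V(3,1) = 1.857532; V(3,2) = 0.000000; V(3,3) = 0.000000
Backward induction: V(k, i) = exp(-r*dt) * [p * V(k+1, i) + (1-p) * V(k+1, i+1)].
  V(2,0) = exp(-r*dt) * [p*8.449532 + (1-p)*1.857532] = 5.023292
  V(2,1) = exp(-r*dt) * [p*1.857532 + (1-p)*0.000000] = 0.903968
  V(2,2) = exp(-r*dt) * [p*0.000000 + (1-p)*0.000000] = 0.000000
  V(1,0) = exp(-r*dt) * [p*5.023292 + (1-p)*0.903968] = 2.888082
  V(1,1) = exp(-r*dt) * [p*0.903968 + (1-p)*0.000000] = 0.439916
  V(0,0) = exp(-r*dt) * [p*2.888082 + (1-p)*0.439916] = 1.621313

Answer: Price = V(0,0) = 1.6213


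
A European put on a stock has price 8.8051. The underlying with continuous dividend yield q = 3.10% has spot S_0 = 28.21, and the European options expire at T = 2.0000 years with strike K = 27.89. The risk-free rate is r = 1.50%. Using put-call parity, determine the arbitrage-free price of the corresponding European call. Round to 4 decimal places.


Put-call parity: C - P = S_0 * exp(-qT) - K * exp(-rT).
S_0 * exp(-qT) = 28.2100 * 0.93988289 = 26.51409624
K * exp(-rT) = 27.8900 * 0.97044553 = 27.06572593
C = P + S*exp(-qT) - K*exp(-rT)
C = 8.8051 + 26.51409624 - 27.06572593 = 8.2535

Answer: Call price = 8.2535


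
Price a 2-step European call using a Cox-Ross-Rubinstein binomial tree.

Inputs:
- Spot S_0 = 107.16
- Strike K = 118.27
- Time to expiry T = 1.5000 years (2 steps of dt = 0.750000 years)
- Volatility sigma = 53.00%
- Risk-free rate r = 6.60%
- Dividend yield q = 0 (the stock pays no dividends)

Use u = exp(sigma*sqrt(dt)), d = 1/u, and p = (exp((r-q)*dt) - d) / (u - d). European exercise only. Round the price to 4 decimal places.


Answer: Price = V(0,0) = 26.3906

Derivation:
dt = T/N = 0.750000
u = exp(sigma*sqrt(dt)) = 1.582480; d = 1/u = 0.631919
p = (exp((r-q)*dt) - d) / (u - d) = 0.440610
Discount per step: exp(-r*dt) = 0.951705
Stock lattice S(k, i) with i counting down-moves:
  k=0: S(0,0) = 107.1600
  k=1: S(1,0) = 169.5786; S(1,1) = 67.7165
  k=2: S(2,0) = 268.3548; S(2,1) = 107.1600; S(2,2) = 42.7914
Terminal payoffs V(N, i) = max(S_T - K, 0):
  V(2,0) = 150.084797; V(2,1) = 0.000000; V(2,2) = 0.000000
Backward induction: V(k, i) = exp(-r*dt) * [p * V(k+1, i) + (1-p) * V(k+1, i+1)].
  V(1,0) = exp(-r*dt) * [p*150.084797 + (1-p)*0.000000] = 62.935110
  V(1,1) = exp(-r*dt) * [p*0.000000 + (1-p)*0.000000] = 0.000000
  V(0,0) = exp(-r*dt) * [p*62.935110 + (1-p)*0.000000] = 26.390602


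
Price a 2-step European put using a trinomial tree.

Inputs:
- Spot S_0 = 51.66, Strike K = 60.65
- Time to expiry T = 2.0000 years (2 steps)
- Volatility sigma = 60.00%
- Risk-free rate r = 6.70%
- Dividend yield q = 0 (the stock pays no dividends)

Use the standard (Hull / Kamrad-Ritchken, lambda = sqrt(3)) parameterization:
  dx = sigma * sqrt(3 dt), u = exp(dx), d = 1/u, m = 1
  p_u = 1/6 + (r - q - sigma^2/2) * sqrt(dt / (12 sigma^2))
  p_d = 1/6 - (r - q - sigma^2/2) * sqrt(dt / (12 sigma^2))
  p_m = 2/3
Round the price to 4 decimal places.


dt = T/N = 1.000000; dx = sigma*sqrt(3*dt) = 1.039230
u = exp(dx) = 2.827041; d = 1/u = 0.353727
p_u = 0.112300, p_m = 0.666667, p_d = 0.221034
Discount per step: exp(-r*dt) = 0.935195
Stock lattice S(k, j) with j the centered position index:
  k=0: S(0,+0) = 51.6600
  k=1: S(1,-1) = 18.2735; S(1,+0) = 51.6600; S(1,+1) = 146.0449
  k=2: S(2,-2) = 6.4638; S(2,-1) = 18.2735; S(2,+0) = 51.6600; S(2,+1) = 146.0449; S(2,+2) = 412.8749
Terminal payoffs V(N, j) = max(K - S_T, 0):
  V(2,-2) = 54.186165; V(2,-1) = 42.376475; V(2,+0) = 8.990000; V(2,+1) = 0.000000; V(2,+2) = 0.000000
Backward induction: V(k, j) = exp(-r*dt) * [p_u * V(k+1, j+1) + p_m * V(k+1, j) + p_d * V(k+1, j-1)]
  V(1,-1) = exp(-r*dt) * [p_u*8.990000 + p_m*42.376475 + p_d*54.186165] = 38.565141
  V(1,+0) = exp(-r*dt) * [p_u*0.000000 + p_m*8.990000 + p_d*42.376475] = 14.364568
  V(1,+1) = exp(-r*dt) * [p_u*0.000000 + p_m*0.000000 + p_d*8.990000] = 1.858321
  V(0,+0) = exp(-r*dt) * [p_u*1.858321 + p_m*14.364568 + p_d*38.565141] = 17.122739

Answer: Price = V(0,0) = 17.1227


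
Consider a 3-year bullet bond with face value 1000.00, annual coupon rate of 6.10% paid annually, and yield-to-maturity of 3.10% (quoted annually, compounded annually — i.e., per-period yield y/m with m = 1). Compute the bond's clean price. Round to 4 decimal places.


Answer: Price = 1084.6955

Derivation:
Coupon per period c = face * coupon_rate / m = 61.000000
Periods per year m = 1; per-period yield y/m = 0.031000
Number of cashflows N = 3
Cashflows (t years, CF_t, discount factor 1/(1+y/m)^(m*t), PV):
  t = 1.0000: CF_t = 61.000000, DF = 0.969932, PV = 59.165858
  t = 2.0000: CF_t = 61.000000, DF = 0.940768, PV = 57.386866
  t = 3.0000: CF_t = 1061.000000, DF = 0.912481, PV = 968.142729
Price P = sum_t PV_t = 1084.695453


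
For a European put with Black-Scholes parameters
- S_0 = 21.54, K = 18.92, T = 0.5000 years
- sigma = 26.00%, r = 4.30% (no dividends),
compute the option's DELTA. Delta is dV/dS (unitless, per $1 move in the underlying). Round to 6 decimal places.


d1 = 0.9143005347; d2 = 0.7304527715
phi(d1) = 0.2626556903; exp(-qT) = 1.0000000000; exp(-rT) = 0.9787294775
N(-d1) = 0.1802794749
Delta = -exp(-qT) * N(-d1) = -1.0000000000 * 0.1802794749 = -0.180279

Answer: Delta = -0.180279


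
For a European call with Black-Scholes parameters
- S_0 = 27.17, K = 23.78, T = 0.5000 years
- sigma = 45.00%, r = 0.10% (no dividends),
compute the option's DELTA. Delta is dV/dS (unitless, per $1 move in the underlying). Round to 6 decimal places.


Answer: Delta = 0.718872

Derivation:
d1 = 0.5794929645; d2 = 0.2612949129
phi(d1) = 0.3372790731; exp(-qT) = 1.0000000000; exp(-rT) = 0.9995001250
N(d1) = 0.7188717038
Delta = exp(-qT) * N(d1) = 1.0000000000 * 0.7188717038 = 0.718872


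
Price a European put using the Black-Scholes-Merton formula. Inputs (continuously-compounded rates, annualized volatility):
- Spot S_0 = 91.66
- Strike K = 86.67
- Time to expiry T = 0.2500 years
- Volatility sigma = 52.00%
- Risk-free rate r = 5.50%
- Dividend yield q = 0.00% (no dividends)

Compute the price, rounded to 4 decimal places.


Answer: Price = 6.4002

Derivation:
d1 = (ln(S/K) + (r - q + 0.5*sigma^2) * T) / (sigma * sqrt(T)) = 0.39818568
d2 = d1 - sigma * sqrt(T) = 0.13818568
exp(-rT) = 0.98634410; exp(-qT) = 1.00000000
P = K * exp(-rT) * N(-d2) - S_0 * exp(-qT) * N(-d1)
N(-d1) = 0.34524666; N(-d2) = 0.44504684
P = 86.6700 * 0.98634410 * 0.44504684 - 91.6600 * 1.00000000 * 0.34524666 = 6.4002


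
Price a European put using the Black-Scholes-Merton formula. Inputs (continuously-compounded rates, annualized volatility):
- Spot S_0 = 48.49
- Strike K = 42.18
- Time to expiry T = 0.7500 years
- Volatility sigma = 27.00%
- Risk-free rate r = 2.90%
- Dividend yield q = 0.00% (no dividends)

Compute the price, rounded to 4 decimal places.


d1 = (ln(S/K) + (r - q + 0.5*sigma^2) * T) / (sigma * sqrt(T)) = 0.80614741
d2 = d1 - sigma * sqrt(T) = 0.57232055
exp(-rT) = 0.97848483; exp(-qT) = 1.00000000
P = K * exp(-rT) * N(-d2) - S_0 * exp(-qT) * N(-d1)
N(-d1) = 0.21007893; N(-d2) = 0.28355242
P = 42.1800 * 0.97848483 * 0.28355242 - 48.4900 * 1.00000000 * 0.21007893 = 1.5162

Answer: Price = 1.5162


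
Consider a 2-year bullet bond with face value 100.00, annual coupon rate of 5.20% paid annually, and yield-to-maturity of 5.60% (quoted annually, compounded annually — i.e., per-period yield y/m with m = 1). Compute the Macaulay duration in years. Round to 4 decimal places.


Answer: Macaulay duration = 1.9504 years

Derivation:
Coupon per period c = face * coupon_rate / m = 5.200000
Periods per year m = 1; per-period yield y/m = 0.056000
Number of cashflows N = 2
Cashflows (t years, CF_t, discount factor 1/(1+y/m)^(m*t), PV):
  t = 1.0000: CF_t = 5.200000, DF = 0.946970, PV = 4.924242
  t = 2.0000: CF_t = 105.200000, DF = 0.896752, PV = 94.338269
Price P = sum_t PV_t = 99.262511
Macaulay numerator sum_t t * PV_t:
  t * PV_t at t = 1.0000: 4.924242
  t * PV_t at t = 2.0000: 188.676538
Macaulay duration D = (sum_t t * PV_t) / P = 193.600781 / 99.262511 = 1.950392


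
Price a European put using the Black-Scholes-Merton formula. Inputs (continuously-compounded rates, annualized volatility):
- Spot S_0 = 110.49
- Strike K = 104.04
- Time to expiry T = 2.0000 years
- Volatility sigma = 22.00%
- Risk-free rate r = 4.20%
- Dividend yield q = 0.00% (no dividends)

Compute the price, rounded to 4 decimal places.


d1 = (ln(S/K) + (r - q + 0.5*sigma^2) * T) / (sigma * sqrt(T)) = 0.61887779
d2 = d1 - sigma * sqrt(T) = 0.30775080
exp(-rT) = 0.91943126; exp(-qT) = 1.00000000
P = K * exp(-rT) * N(-d2) - S_0 * exp(-qT) * N(-d1)
N(-d1) = 0.26799844; N(-d2) = 0.37913598
P = 104.0400 * 0.91943126 * 0.37913598 - 110.4900 * 1.00000000 * 0.26799844 = 6.6561

Answer: Price = 6.6561


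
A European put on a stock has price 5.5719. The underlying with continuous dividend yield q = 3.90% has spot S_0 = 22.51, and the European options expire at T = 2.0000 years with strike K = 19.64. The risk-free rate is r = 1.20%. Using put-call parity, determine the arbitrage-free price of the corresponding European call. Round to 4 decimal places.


Put-call parity: C - P = S_0 * exp(-qT) - K * exp(-rT).
S_0 * exp(-qT) = 22.5100 * 0.92496443 = 20.82094924
K * exp(-rT) = 19.6400 * 0.97628571 = 19.17425134
C = P + S*exp(-qT) - K*exp(-rT)
C = 5.5719 + 20.82094924 - 19.17425134 = 7.2186

Answer: Call price = 7.2186


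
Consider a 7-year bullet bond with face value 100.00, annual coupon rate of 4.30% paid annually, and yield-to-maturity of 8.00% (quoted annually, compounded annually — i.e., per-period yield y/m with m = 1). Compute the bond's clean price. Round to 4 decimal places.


Coupon per period c = face * coupon_rate / m = 4.300000
Periods per year m = 1; per-period yield y/m = 0.080000
Number of cashflows N = 7
Cashflows (t years, CF_t, discount factor 1/(1+y/m)^(m*t), PV):
  t = 1.0000: CF_t = 4.300000, DF = 0.925926, PV = 3.981481
  t = 2.0000: CF_t = 4.300000, DF = 0.857339, PV = 3.686557
  t = 3.0000: CF_t = 4.300000, DF = 0.793832, PV = 3.413479
  t = 4.0000: CF_t = 4.300000, DF = 0.735030, PV = 3.160628
  t = 5.0000: CF_t = 4.300000, DF = 0.680583, PV = 2.926508
  t = 6.0000: CF_t = 4.300000, DF = 0.630170, PV = 2.709729
  t = 7.0000: CF_t = 104.300000, DF = 0.583490, PV = 60.858048
Price P = sum_t PV_t = 80.736431

Answer: Price = 80.7364


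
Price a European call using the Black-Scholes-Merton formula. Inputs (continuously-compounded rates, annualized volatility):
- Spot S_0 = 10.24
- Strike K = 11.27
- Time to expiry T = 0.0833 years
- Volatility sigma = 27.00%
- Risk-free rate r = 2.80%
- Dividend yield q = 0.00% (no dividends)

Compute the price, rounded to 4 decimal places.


d1 = (ln(S/K) + (r - q + 0.5*sigma^2) * T) / (sigma * sqrt(T)) = -1.16101449
d2 = d1 - sigma * sqrt(T) = -1.23894118
exp(-rT) = 0.99767032; exp(-qT) = 1.00000000
C = S_0 * exp(-qT) * N(d1) - K * exp(-rT) * N(d2)
N(d1) = 0.12281800; N(d2) = 0.10768364
C = 10.2400 * 1.00000000 * 0.12281800 - 11.2700 * 0.99767032 * 0.10768364 = 0.0469

Answer: Price = 0.0469


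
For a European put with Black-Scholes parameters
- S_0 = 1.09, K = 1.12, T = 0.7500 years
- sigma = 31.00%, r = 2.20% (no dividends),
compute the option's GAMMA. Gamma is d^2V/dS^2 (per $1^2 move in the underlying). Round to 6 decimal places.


d1 = 0.0945607027; d2 = -0.1739071725
phi(d1) = 0.3971626452; exp(-qT) = 1.0000000000; exp(-rT) = 0.9836353794
Gamma = exp(-qT) * phi(d1) / (S * sigma * sqrt(T)) = 1.0000000000 * 0.3971626452 / (1.0900 * 0.3100 * 0.8660254038) = 1.357218

Answer: Gamma = 1.357218


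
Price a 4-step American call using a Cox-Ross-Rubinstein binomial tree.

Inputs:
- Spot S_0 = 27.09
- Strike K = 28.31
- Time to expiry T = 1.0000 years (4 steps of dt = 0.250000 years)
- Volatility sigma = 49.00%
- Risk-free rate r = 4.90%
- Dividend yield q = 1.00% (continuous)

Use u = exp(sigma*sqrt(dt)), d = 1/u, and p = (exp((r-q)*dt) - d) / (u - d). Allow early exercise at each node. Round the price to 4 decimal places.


dt = T/N = 0.250000
u = exp(sigma*sqrt(dt)) = 1.277621; d = 1/u = 0.782705
p = (exp((r-q)*dt) - d) / (u - d) = 0.458851
Discount per step: exp(-r*dt) = 0.987825
Stock lattice S(k, i) with i counting down-moves:
  k=0: S(0,0) = 27.0900
  k=1: S(1,0) = 34.6108; S(1,1) = 21.2035
  k=2: S(2,0) = 44.2194; S(2,1) = 27.0900; S(2,2) = 16.5960
  k=3: S(3,0) = 56.4957; S(3,1) = 34.6108; S(3,2) = 21.2035; S(3,3) = 12.9898
  k=4: S(4,0) = 72.1801; S(4,1) = 44.2194; S(4,2) = 27.0900; S(4,3) = 16.5960; S(4,4) = 10.1672
Terminal payoffs V(N, i) = max(S_T - K, 0):
  V(4,0) = 43.870120; V(4,1) = 15.909446; V(4,2) = 0.000000; V(4,3) = 0.000000; V(4,4) = 0.000000
Backward induction: V(k, i) = exp(-r*dt) * [p * V(k+1, i) + (1-p) * V(k+1, i+1)]; then take max(V_cont, immediate exercise) for American.
  V(3,0) = exp(-r*dt) * [p*43.870120 + (1-p)*15.909446] = 28.389326; exercise = 28.185707; V(3,0) = max -> 28.389326
  V(3,1) = exp(-r*dt) * [p*15.909446 + (1-p)*0.000000] = 7.211188; exercise = 6.300761; V(3,1) = max -> 7.211188
  V(3,2) = exp(-r*dt) * [p*0.000000 + (1-p)*0.000000] = 0.000000; exercise = 0.000000; V(3,2) = max -> 0.000000
  V(3,3) = exp(-r*dt) * [p*0.000000 + (1-p)*0.000000] = 0.000000; exercise = 0.000000; V(3,3) = max -> 0.000000
  V(2,0) = exp(-r*dt) * [p*28.389326 + (1-p)*7.211188] = 16.722689; exercise = 15.909446; V(2,0) = max -> 16.722689
  V(2,1) = exp(-r*dt) * [p*7.211188 + (1-p)*0.000000] = 3.268576; exercise = 0.000000; V(2,1) = max -> 3.268576
  V(2,2) = exp(-r*dt) * [p*0.000000 + (1-p)*0.000000] = 0.000000; exercise = 0.000000; V(2,2) = max -> 0.000000
  V(1,0) = exp(-r*dt) * [p*16.722689 + (1-p)*3.268576] = 9.327053; exercise = 6.300761; V(1,0) = max -> 9.327053
  V(1,1) = exp(-r*dt) * [p*3.268576 + (1-p)*0.000000] = 1.481530; exercise = 0.000000; V(1,1) = max -> 1.481530
  V(0,0) = exp(-r*dt) * [p*9.327053 + (1-p)*1.481530] = 5.019589; exercise = 0.000000; V(0,0) = max -> 5.019589

Answer: Price = V(0,0) = 5.0196


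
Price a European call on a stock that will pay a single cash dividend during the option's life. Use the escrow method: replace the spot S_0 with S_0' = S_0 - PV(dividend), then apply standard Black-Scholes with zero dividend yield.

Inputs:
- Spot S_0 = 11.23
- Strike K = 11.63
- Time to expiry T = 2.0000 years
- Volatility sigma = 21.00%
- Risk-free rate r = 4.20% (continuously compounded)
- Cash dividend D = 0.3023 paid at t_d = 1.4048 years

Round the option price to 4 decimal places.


PV(D) = D * exp(-r * t_d) = 0.3023 * 0.94270526 = 0.28497980
S_0' = S_0 - PV(D) = 11.2300 - 0.28497980 = 10.94502020
d1 = (ln(S_0'/K) + (r + sigma^2/2)*T) / (sigma*sqrt(T)) = 0.22693619
d2 = d1 - sigma*sqrt(T) = -0.07004866
exp(-rT) = 0.91943126
N(d1) = 0.58976332; N(d2) = 0.47207747
C = S_0' * N(d1) - K * exp(-rT) * N(d2) = 10.94502020 * 0.58976332 - 11.6300 * 0.91943126 * 0.47207747 = 1.4071

Answer: Price = 1.4071


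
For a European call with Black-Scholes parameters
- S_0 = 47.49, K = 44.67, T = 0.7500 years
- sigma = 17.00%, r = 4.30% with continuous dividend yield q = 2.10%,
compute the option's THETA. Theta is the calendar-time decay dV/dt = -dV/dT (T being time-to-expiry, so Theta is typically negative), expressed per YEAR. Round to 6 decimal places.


Answer: Theta = -2.070339

Derivation:
d1 = 0.6014938837; d2 = 0.4542695651
phi(d1) = 0.3329256859; exp(-qT) = 0.9843733826; exp(-rT) = 0.9682644857
Theta = -S*exp(-qT)*phi(d1)*sigma/(2*sqrt(T)) - r*K*exp(-rT)*N(d2) + q*S*exp(-qT)*N(d1)
N(d1) = 0.7262444578; N(d2) = 0.6751825906; sqrt(T) = 0.8660254038
Term 1 = -47.4900 * 0.9843733826 * 0.3329256859 * 0.1700 / (2 * 0.8660254038) = -1.5275577174
Term 2 = -0.0430 * 44.6700 * 0.9682644857 * 0.6751825906 = -1.2557397636
Term 3 = 0.0210 * 47.4900 * 0.9843733826 * 0.7262444578 = 0.7129583461
Theta = -1.5275577174 + (-1.2557397636) + (0.7129583461) = -2.070339


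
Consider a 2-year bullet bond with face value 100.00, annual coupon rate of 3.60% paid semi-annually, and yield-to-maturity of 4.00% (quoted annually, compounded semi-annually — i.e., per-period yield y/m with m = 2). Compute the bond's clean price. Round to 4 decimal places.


Answer: Price = 99.2385

Derivation:
Coupon per period c = face * coupon_rate / m = 1.800000
Periods per year m = 2; per-period yield y/m = 0.020000
Number of cashflows N = 4
Cashflows (t years, CF_t, discount factor 1/(1+y/m)^(m*t), PV):
  t = 0.5000: CF_t = 1.800000, DF = 0.980392, PV = 1.764706
  t = 1.0000: CF_t = 1.800000, DF = 0.961169, PV = 1.730104
  t = 1.5000: CF_t = 1.800000, DF = 0.942322, PV = 1.696180
  t = 2.0000: CF_t = 101.800000, DF = 0.923845, PV = 94.047464
Price P = sum_t PV_t = 99.238454


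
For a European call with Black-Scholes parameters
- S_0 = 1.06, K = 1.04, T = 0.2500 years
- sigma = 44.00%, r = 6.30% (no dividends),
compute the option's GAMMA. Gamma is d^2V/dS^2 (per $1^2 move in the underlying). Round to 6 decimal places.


d1 = 0.2681736135; d2 = 0.0481736135
phi(d1) = 0.3848517527; exp(-qT) = 1.0000000000; exp(-rT) = 0.9843733826
Gamma = exp(-qT) * phi(d1) / (S * sigma * sqrt(T)) = 1.0000000000 * 0.3848517527 / (1.0600 * 0.4400 * 0.5000000000) = 1.650308

Answer: Gamma = 1.650308


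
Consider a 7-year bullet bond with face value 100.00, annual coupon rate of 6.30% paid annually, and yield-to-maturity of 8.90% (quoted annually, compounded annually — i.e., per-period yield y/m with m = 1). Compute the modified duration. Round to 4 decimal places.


Answer: Modified duration = 5.3050

Derivation:
Coupon per period c = face * coupon_rate / m = 6.300000
Periods per year m = 1; per-period yield y/m = 0.089000
Number of cashflows N = 7
Cashflows (t years, CF_t, discount factor 1/(1+y/m)^(m*t), PV):
  t = 1.0000: CF_t = 6.300000, DF = 0.918274, PV = 5.785124
  t = 2.0000: CF_t = 6.300000, DF = 0.843226, PV = 5.312327
  t = 3.0000: CF_t = 6.300000, DF = 0.774313, PV = 4.878170
  t = 4.0000: CF_t = 6.300000, DF = 0.711031, PV = 4.479495
  t = 5.0000: CF_t = 6.300000, DF = 0.652921, PV = 4.113402
  t = 6.0000: CF_t = 6.300000, DF = 0.599560, PV = 3.777229
  t = 7.0000: CF_t = 106.300000, DF = 0.550560, PV = 58.524553
Price P = sum_t PV_t = 86.870299
First compute Macaulay numerator sum_t t * PV_t:
  t * PV_t at t = 1.0000: 5.785124
  t * PV_t at t = 2.0000: 10.624654
  t * PV_t at t = 3.0000: 14.634509
  t * PV_t at t = 4.0000: 17.917979
  t * PV_t at t = 5.0000: 20.567010
  t * PV_t at t = 6.0000: 22.663372
  t * PV_t at t = 7.0000: 409.671872
Macaulay duration D = 501.864519 / 86.870299 = 5.777170
Modified duration = D / (1 + y/m) = 5.777170 / (1 + 0.089000) = 5.305023
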